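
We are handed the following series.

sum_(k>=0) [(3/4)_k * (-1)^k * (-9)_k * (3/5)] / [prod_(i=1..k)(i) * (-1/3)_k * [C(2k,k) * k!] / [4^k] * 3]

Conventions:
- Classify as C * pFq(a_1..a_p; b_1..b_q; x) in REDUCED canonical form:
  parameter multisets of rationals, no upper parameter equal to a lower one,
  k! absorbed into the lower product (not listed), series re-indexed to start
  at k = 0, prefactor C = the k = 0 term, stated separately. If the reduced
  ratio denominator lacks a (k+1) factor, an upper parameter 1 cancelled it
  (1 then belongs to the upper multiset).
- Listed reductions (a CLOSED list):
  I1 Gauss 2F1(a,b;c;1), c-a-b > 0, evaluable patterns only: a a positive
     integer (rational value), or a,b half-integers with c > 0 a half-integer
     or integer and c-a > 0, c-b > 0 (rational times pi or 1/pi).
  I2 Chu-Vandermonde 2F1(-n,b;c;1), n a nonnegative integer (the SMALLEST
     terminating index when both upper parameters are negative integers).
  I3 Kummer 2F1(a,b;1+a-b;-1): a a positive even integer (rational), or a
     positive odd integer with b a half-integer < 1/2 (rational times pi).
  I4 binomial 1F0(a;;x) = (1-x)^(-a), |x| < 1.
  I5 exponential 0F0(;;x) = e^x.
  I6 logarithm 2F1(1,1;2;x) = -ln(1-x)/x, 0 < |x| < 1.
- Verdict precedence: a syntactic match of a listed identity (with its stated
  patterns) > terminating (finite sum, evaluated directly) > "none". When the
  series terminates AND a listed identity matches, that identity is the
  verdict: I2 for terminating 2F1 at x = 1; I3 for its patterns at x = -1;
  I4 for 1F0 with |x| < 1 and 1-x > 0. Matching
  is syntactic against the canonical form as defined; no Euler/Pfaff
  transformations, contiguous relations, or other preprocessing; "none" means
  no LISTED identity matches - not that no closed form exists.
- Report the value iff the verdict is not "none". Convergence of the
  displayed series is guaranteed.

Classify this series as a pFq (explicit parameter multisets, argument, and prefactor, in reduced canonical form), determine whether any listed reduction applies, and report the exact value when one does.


Classification (C = 1/5): 2F2 with upper {-9, 3/4}, lower {-1/3, 1/2}, argument x = -1. Verdict: terminating. With -9 upstairs the series is a 10-term polynomial sum; evaluated term by term. Hence: -202476352813397/911482880000.

Key step: with t_0 = 1/5, the lower central binomial (C = 1/5) hides (1/2)_k.
Consecutive-term ratio: r(k) = (-1) * (k-9) (k+3/4) / [(k-1/3) (k+1/2) (k+1)] - rational in k, leading ratio (-1); with t_0 = 1/5, classification follows.


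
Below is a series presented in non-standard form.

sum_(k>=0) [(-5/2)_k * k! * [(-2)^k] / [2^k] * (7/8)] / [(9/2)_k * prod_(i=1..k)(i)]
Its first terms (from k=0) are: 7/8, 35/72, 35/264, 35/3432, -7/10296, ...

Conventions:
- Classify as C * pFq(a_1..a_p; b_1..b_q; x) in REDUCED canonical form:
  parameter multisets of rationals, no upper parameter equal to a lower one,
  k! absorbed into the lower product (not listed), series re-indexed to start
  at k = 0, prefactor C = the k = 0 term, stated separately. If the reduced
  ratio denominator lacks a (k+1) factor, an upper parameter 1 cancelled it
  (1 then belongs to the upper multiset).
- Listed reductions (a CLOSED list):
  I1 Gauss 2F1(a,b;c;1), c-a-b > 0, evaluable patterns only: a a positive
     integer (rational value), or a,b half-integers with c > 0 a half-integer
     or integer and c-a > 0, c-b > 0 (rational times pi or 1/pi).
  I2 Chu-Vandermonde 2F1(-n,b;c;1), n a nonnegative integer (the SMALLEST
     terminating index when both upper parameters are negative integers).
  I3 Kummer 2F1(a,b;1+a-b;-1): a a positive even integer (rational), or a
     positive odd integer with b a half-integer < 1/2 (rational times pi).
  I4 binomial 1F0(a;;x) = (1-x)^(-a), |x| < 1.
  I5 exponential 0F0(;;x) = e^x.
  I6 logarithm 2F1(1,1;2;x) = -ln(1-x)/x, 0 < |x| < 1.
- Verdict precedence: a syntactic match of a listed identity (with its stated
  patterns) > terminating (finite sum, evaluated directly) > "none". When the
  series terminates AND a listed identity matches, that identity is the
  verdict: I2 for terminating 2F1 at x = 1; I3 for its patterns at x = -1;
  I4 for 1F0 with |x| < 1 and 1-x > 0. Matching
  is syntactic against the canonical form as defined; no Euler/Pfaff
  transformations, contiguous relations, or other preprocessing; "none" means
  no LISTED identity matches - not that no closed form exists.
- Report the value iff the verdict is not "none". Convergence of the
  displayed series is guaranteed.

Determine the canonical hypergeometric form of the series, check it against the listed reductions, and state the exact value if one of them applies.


The series (x = -1) is 2F1: upper {-5/2, 1}, lower {9/2}, prefactor 7/8. Verdict (x = -1): the Kummer evaluation I3 applies (x = -1; c = 9/2 equals 1+a-b for upper {-5/2, 1}: listed pattern). Hence: (245/512) * pi.

Structural cue: t_0 = 7/8 here, and the product of the first k integers (C = 7/8, x = -1) is k!.
Term ratio: r(k) = (-1) * (k-5/2) (k+1) / [(k+9/2) (k+1)] ; factor over Q: parameters, x = (-1), and C = 7/8.


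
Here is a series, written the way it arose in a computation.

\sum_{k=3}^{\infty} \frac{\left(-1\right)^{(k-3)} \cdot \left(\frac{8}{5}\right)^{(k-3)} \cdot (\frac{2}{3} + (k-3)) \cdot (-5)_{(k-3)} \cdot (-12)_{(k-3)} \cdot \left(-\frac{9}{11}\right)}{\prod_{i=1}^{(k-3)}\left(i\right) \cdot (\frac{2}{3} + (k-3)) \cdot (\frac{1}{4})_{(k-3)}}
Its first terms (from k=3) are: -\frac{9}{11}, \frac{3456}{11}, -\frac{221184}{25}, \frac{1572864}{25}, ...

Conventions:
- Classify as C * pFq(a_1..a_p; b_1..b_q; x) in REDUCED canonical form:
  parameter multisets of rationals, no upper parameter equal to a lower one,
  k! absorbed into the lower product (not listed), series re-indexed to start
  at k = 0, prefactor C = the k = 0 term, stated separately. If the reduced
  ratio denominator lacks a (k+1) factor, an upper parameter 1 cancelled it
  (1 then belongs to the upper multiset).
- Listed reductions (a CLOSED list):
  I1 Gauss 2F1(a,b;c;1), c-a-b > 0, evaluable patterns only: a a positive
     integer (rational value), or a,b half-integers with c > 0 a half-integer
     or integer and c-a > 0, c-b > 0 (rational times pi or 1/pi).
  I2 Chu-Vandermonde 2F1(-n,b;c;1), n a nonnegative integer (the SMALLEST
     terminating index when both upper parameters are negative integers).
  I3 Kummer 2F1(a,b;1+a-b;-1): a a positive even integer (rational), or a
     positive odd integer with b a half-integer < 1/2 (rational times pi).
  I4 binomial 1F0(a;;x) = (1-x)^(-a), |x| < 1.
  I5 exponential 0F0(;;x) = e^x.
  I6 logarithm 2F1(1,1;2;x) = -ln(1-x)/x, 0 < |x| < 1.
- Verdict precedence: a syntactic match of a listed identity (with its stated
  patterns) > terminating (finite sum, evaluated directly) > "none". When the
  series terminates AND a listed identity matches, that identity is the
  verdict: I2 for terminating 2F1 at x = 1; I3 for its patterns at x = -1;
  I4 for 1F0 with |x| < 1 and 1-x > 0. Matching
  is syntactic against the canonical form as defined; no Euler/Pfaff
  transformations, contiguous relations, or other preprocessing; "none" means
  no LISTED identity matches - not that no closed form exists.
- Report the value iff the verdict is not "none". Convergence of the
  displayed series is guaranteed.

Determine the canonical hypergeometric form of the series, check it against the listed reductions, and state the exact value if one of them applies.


With C = -\frac{9}{11}: the canonical form is 2F1(-12, -5; \frac{1}{4}; -\frac{8}{5}). Verdict: terminating - upper -5 stops the sum at k = 5; the 6 terms are added exactly. Sum: -\frac{609773613}{584375}.

The tell: t_0 = -\frac{9}{11} here, and k + 2/3 divides numerator and denominator alike; C = -9/11, x = -8/5 after cancelling.
Consecutive-term ratio: r(k) = -\frac{8}{5} * (k-12) (k-5) / [(k+\frac{1}{4}) (k+1)] - rational; roots negated = parameters, x = -\frac{8}{5}, C = -\frac{9}{11}.


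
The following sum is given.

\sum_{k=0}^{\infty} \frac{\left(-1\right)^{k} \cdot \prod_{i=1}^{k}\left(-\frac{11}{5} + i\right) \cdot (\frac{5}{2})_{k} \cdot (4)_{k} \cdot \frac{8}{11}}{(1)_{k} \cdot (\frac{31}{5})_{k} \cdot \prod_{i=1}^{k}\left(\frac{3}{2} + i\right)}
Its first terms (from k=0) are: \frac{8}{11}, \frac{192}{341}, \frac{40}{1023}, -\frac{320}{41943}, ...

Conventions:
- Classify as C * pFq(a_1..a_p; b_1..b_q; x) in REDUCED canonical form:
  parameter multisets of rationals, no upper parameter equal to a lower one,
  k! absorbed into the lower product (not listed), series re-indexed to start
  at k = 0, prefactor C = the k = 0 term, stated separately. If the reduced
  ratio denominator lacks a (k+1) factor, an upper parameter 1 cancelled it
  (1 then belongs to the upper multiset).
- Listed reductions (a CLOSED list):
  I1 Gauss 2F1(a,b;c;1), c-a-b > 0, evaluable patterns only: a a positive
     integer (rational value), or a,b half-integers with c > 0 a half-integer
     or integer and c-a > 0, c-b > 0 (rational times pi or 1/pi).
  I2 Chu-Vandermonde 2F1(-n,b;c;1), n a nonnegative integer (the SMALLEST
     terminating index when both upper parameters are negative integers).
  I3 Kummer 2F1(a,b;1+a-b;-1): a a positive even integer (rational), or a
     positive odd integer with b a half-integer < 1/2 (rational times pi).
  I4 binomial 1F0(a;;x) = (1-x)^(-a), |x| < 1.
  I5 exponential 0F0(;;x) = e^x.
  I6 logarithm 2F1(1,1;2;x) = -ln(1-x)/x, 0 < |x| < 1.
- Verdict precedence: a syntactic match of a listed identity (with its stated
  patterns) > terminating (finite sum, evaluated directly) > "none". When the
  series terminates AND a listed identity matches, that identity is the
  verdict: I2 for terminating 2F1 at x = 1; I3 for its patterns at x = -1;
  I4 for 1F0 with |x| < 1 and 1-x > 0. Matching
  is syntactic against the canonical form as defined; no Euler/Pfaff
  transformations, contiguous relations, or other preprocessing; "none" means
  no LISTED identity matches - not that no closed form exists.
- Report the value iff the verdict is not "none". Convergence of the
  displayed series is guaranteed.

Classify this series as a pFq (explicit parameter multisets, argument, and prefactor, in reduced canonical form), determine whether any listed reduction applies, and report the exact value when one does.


First insight: t_0 = \frac{8}{11} here, and the parameter 5/2 appears in both the upper and lower lists and cancels.
Step ratio: r(k) = -1 * (k-\frac{6}{5}) (k+4) / [(k+\frac{31}{5}) (k+1)] - poly over poly, x = -1 from leading terms; C = \frac{8}{11} at k = 0.

Classification (C = \frac{8}{11}): 2F1 with upper {-\frac{6}{5}, 4}, lower {\frac{31}{5}}, argument x = -1. Verdict (x = -1): Kummer (I3) applies (x = -1; c = \frac{31}{5} equals 1+a-b for upper {-\frac{6}{5}, 4}: listed pattern). Exact value: \frac{364}{275}.


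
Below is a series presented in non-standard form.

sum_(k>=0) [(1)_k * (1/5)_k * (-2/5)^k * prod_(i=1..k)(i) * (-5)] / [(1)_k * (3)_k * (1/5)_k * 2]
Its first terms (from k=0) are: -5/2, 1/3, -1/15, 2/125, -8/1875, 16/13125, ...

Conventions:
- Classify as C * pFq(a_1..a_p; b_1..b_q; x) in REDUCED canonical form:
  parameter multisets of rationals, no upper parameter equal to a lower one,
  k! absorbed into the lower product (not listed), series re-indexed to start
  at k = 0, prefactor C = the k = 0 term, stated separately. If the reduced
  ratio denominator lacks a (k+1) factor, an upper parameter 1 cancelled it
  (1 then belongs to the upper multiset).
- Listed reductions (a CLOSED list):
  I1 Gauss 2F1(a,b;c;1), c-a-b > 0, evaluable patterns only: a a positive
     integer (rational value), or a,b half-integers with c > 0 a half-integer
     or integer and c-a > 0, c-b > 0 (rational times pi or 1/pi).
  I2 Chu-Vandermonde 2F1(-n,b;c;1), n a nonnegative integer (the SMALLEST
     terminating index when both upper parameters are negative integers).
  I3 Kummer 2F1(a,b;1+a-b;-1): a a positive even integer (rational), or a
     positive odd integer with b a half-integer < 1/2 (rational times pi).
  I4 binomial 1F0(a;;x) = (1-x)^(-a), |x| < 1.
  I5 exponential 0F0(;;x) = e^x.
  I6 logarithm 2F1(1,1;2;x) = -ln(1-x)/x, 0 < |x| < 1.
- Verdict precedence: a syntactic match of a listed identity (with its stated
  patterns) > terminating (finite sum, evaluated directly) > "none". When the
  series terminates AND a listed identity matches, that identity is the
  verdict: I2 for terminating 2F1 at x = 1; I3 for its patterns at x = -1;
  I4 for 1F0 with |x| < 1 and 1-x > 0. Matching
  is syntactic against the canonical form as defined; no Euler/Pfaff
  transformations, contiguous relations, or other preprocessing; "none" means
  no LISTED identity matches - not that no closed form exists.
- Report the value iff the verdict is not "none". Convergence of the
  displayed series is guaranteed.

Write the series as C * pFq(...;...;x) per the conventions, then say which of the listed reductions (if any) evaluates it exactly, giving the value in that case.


Key step: from the first term -5/2: (1)_k (prefactor -5/2) is k! itself.
Ratio: r(k) = (-2/5) * (k+1) (k+1) / [(k+3) (k+1)] - rational in k. x = (-2/5); t_0 = -5/2; negate the roots.

At argument -2/5: a 2F1 with upper {1, 1}, lower {3}, scaled by C = -5/2. Verdict: none. Every listed pattern misses the 2F1 form at -2/5, upper {1, 1}.


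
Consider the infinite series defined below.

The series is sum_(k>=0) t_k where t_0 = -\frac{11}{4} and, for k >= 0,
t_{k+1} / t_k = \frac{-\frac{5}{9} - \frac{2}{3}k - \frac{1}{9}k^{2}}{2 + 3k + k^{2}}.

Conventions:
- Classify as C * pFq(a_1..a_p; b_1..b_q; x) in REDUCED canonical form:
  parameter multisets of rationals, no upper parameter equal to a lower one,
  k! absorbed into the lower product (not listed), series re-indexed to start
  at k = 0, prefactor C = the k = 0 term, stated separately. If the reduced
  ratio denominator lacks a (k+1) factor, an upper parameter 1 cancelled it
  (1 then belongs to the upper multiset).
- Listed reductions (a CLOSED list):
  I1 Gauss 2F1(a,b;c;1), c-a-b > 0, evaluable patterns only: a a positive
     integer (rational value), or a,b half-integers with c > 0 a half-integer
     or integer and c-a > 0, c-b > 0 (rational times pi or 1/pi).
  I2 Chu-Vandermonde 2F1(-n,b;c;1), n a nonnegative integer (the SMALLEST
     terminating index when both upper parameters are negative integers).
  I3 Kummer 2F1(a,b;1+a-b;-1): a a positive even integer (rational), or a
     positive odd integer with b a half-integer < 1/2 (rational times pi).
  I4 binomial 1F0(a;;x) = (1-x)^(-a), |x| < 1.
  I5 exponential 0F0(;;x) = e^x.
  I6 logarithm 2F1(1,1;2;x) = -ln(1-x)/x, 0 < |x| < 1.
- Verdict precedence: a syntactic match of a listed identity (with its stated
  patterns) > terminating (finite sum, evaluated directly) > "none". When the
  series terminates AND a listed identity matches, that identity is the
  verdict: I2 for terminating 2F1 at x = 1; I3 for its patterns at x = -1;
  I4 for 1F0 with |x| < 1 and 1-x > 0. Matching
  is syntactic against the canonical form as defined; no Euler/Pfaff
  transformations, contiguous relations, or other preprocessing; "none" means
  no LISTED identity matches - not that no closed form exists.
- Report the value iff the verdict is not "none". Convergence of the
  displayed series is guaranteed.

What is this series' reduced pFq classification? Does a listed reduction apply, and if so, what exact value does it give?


The series (x = -\frac{1}{9}) is 2F1: upper {1, 5}, lower {2}, prefactor -\frac{11}{4}. Verdict: none - this 2F1 at x = -\frac{1}{9} matches no listed pattern, and upper {1, 5} holds no stopper.

First insight: with t_0 = -\frac{11}{4}, roots of the ratio polynomials (prefactor -11/4) are the negated parameters.
Term ratio: r(k) = -\frac{1}{9} * (k+1) (k+5) / [(k+2) (k+1)] ; factor over Q: parameters, x = -\frac{1}{9}, and C = -\frac{11}{4}.


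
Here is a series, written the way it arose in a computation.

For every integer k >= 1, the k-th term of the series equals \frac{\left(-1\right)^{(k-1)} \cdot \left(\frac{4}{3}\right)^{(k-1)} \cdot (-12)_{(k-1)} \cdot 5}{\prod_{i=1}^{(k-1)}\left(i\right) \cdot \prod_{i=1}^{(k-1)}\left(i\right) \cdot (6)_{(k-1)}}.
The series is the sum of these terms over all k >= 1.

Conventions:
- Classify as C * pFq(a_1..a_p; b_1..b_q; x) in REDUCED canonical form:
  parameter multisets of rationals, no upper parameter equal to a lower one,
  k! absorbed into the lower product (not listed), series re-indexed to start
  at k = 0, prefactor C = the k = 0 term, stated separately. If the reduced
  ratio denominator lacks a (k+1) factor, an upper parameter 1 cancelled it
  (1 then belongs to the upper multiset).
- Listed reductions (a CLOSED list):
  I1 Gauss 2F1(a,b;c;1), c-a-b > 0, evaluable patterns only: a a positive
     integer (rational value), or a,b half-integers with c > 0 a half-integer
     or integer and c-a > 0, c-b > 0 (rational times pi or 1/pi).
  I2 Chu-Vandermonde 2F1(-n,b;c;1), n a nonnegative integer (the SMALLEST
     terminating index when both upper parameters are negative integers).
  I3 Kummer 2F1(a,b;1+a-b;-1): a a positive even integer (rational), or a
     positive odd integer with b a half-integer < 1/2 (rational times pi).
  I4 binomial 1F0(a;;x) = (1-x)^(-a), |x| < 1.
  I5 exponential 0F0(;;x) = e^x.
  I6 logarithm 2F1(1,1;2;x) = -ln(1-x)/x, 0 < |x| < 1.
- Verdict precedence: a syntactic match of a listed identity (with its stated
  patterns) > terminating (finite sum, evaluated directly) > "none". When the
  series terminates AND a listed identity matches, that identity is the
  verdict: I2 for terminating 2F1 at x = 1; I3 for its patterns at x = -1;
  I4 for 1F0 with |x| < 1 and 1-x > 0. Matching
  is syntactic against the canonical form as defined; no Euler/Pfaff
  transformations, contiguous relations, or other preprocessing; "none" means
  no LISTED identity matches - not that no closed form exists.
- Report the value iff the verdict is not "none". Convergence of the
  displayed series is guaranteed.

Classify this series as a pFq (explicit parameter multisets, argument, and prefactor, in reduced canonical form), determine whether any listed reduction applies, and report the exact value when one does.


The tell: from the first term 5: the (-1)^k factor (prefactor 5) folds into the argument's sign.
Step ratio: r(k) = -\frac{4}{3} * (k-12) / [(k+1) (k+6) (k+1)] - rational in k. x = -\frac{4}{3}; t_0 = 5; negate the roots.

The series (x = -\frac{4}{3}) is 1F2: upper {-12}, lower {1, 6}, prefactor 5. Verdict: terminating - no listed pattern fits, but -12 in the upper list cuts the series at k = 12; direct evaluation. Value: \frac{87407131971373317947}{3270820384618912125}.


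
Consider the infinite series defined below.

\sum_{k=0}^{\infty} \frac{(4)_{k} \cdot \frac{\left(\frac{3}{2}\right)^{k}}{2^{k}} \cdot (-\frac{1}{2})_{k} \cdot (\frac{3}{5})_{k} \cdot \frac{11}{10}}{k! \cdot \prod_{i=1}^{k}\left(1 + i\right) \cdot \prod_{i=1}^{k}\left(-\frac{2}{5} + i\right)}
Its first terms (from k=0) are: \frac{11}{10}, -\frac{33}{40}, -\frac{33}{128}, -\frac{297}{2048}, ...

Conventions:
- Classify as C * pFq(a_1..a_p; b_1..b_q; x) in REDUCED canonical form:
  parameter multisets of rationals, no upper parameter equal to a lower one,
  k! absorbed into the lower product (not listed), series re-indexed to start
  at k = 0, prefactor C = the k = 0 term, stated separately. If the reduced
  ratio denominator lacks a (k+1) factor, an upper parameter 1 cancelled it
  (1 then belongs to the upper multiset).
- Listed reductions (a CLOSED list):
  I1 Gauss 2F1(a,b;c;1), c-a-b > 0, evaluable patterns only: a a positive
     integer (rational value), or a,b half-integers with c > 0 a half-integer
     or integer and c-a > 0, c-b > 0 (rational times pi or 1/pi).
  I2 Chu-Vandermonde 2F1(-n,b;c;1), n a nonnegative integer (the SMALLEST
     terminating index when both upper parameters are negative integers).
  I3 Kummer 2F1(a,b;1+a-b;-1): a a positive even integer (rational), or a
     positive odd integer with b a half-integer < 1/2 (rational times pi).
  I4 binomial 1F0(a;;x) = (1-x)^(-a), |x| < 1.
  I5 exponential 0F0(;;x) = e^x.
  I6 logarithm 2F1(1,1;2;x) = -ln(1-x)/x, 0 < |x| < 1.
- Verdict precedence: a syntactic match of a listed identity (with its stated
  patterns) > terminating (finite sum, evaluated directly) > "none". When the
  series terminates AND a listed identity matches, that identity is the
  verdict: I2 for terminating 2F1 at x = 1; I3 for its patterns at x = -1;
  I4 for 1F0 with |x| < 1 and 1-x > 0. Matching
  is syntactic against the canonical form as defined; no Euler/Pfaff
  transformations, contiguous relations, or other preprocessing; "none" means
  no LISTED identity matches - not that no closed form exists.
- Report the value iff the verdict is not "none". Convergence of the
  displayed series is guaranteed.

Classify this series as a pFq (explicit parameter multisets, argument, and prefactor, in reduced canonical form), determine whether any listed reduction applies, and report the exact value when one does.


This is \frac{11}{10} * 2F1(-\frac{1}{2}, 4; 2; \frac{3}{4}) in reduced canonical form. Verdict: none. A 2F1 with upper {-\frac{1}{2}, 4} fits none of I1-I6 at x = \frac{3}{4}; the sum runs forever.

Structural cue: with t_0 = \frac{11}{10}, the lower running product (prefactor 11/10) is a rising factorial.
Term ratio: r(k) = \frac{3}{4} * (k-\frac{1}{2}) (k+4) / [(k+2) (k+1)] ; factor over Q: parameters, x = \frac{3}{4}, and C = \frac{11}{10}.


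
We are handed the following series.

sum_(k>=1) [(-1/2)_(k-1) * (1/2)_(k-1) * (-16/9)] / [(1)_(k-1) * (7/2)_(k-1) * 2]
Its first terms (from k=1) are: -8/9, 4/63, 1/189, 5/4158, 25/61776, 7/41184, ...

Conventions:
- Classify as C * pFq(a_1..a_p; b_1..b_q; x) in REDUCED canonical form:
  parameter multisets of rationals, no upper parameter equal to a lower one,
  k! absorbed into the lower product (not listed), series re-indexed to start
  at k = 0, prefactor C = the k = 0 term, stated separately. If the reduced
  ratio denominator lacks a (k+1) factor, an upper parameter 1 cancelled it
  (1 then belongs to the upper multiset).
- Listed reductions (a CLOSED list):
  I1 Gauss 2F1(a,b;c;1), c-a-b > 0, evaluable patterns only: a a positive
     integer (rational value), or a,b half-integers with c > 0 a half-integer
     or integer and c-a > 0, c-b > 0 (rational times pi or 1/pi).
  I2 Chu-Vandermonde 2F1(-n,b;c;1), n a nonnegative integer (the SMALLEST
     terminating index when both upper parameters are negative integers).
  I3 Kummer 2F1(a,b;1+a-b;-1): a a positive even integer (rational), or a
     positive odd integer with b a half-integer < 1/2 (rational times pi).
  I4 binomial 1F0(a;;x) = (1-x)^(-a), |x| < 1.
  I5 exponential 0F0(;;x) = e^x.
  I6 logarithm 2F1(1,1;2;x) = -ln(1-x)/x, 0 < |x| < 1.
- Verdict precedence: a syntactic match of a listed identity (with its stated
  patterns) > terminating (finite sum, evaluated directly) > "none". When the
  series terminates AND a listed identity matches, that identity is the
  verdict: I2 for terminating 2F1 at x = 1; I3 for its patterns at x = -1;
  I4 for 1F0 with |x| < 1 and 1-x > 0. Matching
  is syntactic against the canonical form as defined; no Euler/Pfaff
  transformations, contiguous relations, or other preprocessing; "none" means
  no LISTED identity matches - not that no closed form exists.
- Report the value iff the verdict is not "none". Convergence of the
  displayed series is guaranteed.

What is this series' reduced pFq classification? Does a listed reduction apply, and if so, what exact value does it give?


The series (x = 1) is 2F1: upper {-1/2, 1/2}, lower {7/2}, prefactor -8/9. Verdict: Gauss's theorem I1 (half-integer case) matches (x = 1; upper {-1/2, 1/2} half-integers, c = 7/2 in the evaluable pattern). Hence: (-25/96) * pi.

Structural cue: t_0 = -8/9 here, and (1)_k (prefactor -8/9) is k! itself.
Ratio: r(k) = 1 * (k-1/2) (k+1/2) / [(k+7/2) (k+1)] - poly over poly, x = 1 from leading terms; C = -8/9 at k = 0.


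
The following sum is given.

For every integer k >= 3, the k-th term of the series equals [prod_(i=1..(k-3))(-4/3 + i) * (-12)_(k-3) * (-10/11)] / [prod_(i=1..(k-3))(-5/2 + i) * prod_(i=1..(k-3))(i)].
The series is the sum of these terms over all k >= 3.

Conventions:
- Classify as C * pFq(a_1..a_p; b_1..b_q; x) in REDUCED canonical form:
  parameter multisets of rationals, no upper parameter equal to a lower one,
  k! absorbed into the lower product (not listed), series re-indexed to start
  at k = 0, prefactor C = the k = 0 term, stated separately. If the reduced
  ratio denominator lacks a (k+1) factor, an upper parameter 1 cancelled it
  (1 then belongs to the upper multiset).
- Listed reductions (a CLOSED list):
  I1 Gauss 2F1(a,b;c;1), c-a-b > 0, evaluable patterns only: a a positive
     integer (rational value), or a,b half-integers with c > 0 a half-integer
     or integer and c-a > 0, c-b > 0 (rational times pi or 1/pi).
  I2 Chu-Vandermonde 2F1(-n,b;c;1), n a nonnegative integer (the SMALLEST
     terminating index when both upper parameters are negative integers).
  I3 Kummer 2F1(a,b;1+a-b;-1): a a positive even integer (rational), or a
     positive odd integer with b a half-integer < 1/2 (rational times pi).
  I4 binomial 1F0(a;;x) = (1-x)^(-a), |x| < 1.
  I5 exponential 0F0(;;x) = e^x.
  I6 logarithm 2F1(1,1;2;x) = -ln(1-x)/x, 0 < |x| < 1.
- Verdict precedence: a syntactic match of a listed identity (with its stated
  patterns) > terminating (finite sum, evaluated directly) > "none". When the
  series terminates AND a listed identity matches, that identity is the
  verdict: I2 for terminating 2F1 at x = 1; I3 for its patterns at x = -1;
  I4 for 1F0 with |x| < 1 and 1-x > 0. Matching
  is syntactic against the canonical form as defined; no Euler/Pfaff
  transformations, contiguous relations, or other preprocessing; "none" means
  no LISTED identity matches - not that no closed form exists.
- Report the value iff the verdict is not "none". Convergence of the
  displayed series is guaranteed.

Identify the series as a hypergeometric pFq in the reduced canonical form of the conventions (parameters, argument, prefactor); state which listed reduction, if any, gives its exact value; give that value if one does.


The series (x = 1) is 2F1: upper {-12, -1/3}, lower {-3/2}, prefactor -10/11. Verdict: this is Chu-Vandermonde (I2) (terminating 2F1 at x = 1 with n = 12, b = -1/3, c = -3/2). Hence: -281341287010/350873822871.

Key step: with t_0 = -10/11, the running product (prefactor -10/11) telescopes to a rising factorial.
Ratio: r(k) = 1 * (k-12) (k-1/3) / [(k-3/2) (k+1)] ; factor over Q: parameters, x = 1, and C = -10/11.


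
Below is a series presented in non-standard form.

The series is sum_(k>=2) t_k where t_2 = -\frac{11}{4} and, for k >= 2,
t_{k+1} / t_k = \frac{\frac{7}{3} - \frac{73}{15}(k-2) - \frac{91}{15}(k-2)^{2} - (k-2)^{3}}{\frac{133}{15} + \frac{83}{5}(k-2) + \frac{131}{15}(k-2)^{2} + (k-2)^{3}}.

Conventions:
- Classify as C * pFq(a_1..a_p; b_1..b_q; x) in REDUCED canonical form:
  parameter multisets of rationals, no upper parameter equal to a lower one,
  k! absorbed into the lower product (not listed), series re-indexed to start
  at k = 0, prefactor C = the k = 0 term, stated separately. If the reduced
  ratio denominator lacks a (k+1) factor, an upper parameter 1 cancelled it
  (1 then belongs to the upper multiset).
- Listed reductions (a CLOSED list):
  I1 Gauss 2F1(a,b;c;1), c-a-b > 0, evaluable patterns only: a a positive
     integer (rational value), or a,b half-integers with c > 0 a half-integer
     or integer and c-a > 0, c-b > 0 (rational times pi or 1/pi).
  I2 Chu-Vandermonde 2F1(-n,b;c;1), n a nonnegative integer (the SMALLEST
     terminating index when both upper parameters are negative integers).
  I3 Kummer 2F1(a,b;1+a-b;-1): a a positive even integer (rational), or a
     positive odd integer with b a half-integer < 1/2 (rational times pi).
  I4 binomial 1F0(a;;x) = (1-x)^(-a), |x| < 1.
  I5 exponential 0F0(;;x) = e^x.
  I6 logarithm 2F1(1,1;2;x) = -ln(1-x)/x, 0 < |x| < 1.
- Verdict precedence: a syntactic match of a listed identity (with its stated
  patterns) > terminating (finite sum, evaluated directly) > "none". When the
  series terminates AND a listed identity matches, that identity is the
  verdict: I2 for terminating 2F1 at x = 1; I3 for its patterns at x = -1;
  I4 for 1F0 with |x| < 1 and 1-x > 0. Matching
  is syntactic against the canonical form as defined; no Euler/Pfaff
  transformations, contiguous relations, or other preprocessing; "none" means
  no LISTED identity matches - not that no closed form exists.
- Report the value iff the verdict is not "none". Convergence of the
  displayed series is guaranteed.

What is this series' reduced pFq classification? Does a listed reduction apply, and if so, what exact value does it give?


The series (x = -1) is 2F1: upper {-\frac{1}{3}, 5}, lower {\frac{19}{3}}, prefactor -\frac{11}{4}. Verdict: none here - no I1-I6 shape fits x = -1 with lower {\frac{19}{3}}.

First insight: with t_0 = -\frac{11}{4}, the parameter 7/5 appears in both the upper and lower lists and cancels.
Consecutive-term ratio: r(k) = -1 * (k-\frac{1}{3}) (k+5) / [(k+\frac{19}{3}) (k+1)] - rational; roots negated = parameters, x = -1, C = -\frac{11}{4}.


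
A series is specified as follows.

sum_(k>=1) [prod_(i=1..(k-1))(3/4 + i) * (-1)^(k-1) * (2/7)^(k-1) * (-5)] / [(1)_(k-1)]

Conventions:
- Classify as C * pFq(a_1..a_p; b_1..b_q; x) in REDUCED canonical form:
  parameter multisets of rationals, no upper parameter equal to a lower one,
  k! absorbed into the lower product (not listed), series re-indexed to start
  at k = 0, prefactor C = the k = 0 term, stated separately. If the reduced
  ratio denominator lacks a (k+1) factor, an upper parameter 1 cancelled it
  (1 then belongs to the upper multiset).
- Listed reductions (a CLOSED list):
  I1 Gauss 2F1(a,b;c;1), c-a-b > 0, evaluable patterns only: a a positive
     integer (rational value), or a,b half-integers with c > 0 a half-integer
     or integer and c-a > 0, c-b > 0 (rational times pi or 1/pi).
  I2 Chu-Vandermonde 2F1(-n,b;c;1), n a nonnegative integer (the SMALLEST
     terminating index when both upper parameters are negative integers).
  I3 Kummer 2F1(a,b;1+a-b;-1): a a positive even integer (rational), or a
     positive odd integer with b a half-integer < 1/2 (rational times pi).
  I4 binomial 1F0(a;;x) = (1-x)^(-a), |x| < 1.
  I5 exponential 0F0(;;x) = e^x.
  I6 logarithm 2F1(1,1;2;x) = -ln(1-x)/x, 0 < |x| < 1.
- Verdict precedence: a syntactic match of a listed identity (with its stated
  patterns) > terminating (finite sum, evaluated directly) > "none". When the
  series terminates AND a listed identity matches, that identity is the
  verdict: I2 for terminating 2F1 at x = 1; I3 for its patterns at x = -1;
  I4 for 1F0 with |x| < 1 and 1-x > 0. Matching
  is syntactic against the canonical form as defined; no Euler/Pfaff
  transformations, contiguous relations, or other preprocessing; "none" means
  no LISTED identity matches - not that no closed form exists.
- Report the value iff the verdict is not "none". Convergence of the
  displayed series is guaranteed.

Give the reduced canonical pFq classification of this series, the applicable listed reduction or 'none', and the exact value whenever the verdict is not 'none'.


This is -5 * 1F0(7/4; -; -2/7) in reduced canonical form. Verdict: the I4 binomial reduction applies (the 1F0 binomial series: exponent -7/4, x = -2/7). Value: (-5) * (9/7)^(-7/4).

Structural cue: with t_0 = -5, the running product (C = -5, x = -2/7) telescopes to a rising factorial.
Ratio: r(k) = (-2/7) * (k+7/4) / [(k+1)] - poly over poly, x = (-2/7) from leading terms; C = -5 at k = 0.


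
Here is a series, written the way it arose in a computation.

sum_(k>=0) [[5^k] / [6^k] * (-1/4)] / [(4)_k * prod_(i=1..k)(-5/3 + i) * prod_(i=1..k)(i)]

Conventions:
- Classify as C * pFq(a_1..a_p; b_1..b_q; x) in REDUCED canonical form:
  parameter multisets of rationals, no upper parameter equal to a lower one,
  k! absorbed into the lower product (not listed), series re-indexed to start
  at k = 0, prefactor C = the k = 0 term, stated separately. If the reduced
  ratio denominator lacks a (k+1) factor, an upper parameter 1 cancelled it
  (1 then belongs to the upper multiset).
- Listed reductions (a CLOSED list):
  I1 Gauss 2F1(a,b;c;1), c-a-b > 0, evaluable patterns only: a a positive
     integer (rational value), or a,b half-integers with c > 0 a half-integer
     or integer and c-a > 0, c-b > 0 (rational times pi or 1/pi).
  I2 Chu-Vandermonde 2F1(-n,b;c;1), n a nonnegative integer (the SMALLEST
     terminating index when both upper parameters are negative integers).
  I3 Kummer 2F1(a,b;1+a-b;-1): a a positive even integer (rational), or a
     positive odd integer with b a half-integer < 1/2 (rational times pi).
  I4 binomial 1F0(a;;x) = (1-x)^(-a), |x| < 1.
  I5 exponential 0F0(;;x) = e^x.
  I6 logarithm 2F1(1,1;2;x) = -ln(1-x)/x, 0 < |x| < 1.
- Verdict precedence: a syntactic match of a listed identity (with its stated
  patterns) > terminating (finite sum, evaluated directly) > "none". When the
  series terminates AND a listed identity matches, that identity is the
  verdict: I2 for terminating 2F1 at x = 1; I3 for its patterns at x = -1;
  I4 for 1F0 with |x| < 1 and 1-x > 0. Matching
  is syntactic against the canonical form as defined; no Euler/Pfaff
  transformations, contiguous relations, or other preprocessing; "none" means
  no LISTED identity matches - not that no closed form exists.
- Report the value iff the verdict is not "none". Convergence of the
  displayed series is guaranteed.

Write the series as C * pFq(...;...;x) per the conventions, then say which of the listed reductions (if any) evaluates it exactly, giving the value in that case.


With C = -1/4: the canonical form is 0F2(-; -2/3, 4; 5/6). Verdict: no listed reduction: x = 5/6 and upper {-} fail every I1-I6 pattern.

Key step: from the first term -1/4: the two geometric factors (C = -1/4, x = 5/6) combine into one argument.
Consecutive-term ratio: r(k) = (5/6) * 1 / [(k-2/3) (k+4) (k+1)] - rational in k, leading ratio (5/6); with t_0 = -1/4, classification follows.


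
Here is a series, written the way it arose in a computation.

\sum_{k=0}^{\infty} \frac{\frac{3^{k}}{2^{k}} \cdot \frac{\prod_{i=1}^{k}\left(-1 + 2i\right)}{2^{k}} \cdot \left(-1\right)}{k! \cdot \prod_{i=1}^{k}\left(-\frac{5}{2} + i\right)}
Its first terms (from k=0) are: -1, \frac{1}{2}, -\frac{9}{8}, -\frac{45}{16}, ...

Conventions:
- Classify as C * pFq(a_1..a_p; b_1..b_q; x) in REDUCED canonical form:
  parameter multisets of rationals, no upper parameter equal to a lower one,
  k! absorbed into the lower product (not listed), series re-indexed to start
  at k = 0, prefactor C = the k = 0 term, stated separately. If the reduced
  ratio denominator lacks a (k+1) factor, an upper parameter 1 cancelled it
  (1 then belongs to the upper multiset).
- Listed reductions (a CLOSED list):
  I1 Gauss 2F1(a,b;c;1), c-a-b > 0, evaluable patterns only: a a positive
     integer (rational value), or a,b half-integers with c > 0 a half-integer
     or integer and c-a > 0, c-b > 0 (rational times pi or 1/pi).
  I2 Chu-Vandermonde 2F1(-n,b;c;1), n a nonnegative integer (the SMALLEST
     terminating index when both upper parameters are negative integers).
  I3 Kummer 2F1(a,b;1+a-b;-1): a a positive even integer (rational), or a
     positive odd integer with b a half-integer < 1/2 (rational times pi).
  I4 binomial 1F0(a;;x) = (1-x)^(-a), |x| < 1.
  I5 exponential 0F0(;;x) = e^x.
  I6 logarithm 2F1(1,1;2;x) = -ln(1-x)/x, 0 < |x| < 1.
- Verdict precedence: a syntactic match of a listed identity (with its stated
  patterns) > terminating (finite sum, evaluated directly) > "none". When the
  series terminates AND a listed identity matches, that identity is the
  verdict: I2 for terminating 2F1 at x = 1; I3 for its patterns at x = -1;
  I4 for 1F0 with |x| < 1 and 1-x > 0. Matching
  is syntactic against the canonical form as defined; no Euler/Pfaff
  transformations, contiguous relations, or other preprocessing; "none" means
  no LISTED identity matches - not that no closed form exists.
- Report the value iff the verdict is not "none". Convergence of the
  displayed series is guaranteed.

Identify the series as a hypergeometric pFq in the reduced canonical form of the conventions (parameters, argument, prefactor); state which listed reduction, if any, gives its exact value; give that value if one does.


At argument \frac{3}{2}: a 1F1 with upper {\frac{1}{2}}, lower {-\frac{3}{2}}, scaled by C = -1. Verdict: none (x = \frac{3}{2}): each listed identity misses the multisets {\frac{1}{2}} ; {-\frac{3}{2}}.

Structural cue: with t_0 = -1, the lower running product (prefactor -1) is a rising factorial.
Step ratio: r(k) = \frac{3}{2} * (k+\frac{1}{2}) / [(k-\frac{3}{2}) (k+1)] - rational; roots negated = parameters, x = \frac{3}{2}, C = -1.


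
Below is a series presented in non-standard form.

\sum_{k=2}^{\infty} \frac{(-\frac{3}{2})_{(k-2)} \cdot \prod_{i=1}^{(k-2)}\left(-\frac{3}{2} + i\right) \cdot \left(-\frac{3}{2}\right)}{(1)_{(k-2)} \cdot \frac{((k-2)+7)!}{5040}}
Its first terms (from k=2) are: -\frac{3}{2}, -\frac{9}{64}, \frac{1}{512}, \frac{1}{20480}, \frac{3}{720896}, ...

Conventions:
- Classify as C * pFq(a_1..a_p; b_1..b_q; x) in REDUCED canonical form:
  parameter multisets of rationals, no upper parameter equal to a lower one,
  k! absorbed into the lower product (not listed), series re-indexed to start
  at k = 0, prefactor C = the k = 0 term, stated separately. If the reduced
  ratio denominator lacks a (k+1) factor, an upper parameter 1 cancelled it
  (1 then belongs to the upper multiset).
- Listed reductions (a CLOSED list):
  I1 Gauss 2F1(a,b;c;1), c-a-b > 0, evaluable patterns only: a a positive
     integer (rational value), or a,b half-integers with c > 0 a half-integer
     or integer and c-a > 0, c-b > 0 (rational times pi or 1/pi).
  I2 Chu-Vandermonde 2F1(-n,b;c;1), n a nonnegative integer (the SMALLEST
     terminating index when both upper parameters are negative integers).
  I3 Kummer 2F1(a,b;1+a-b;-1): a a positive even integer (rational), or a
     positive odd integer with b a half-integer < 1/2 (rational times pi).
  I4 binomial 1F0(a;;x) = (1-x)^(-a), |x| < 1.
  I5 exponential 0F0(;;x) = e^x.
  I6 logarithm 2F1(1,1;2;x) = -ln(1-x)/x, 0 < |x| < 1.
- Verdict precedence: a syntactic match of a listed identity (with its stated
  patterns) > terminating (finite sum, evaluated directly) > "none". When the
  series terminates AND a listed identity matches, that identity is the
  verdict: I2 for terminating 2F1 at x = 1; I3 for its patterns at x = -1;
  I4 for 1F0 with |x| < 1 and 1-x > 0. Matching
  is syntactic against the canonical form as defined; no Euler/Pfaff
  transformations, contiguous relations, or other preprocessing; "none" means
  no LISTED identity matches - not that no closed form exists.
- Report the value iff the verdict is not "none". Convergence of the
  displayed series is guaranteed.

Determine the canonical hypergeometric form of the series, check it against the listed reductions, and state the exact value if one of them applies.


Prefactor -\frac{3}{2}, argument 1: 2F1 with upper {-\frac{3}{2}, -\frac{1}{2}} over lower {8}. Verdict: Gauss (I1, half-integer pattern) matches (x = 1; upper {-\frac{3}{2}, -\frac{1}{2}} half-integers, c = 8 in the evaluable pattern). Hence: \left(-\frac{134217728}{26072475}\right) / \pi.

First insight: x = 1 and (1)_k (C = -3/2) is k! itself.
Term ratio: r(k) = 1 * (k-\frac{3}{2}) (k-\frac{1}{2}) / [(k+8) (k+1)] ; factor over Q: parameters, x = 1, and C = -\frac{3}{2}.


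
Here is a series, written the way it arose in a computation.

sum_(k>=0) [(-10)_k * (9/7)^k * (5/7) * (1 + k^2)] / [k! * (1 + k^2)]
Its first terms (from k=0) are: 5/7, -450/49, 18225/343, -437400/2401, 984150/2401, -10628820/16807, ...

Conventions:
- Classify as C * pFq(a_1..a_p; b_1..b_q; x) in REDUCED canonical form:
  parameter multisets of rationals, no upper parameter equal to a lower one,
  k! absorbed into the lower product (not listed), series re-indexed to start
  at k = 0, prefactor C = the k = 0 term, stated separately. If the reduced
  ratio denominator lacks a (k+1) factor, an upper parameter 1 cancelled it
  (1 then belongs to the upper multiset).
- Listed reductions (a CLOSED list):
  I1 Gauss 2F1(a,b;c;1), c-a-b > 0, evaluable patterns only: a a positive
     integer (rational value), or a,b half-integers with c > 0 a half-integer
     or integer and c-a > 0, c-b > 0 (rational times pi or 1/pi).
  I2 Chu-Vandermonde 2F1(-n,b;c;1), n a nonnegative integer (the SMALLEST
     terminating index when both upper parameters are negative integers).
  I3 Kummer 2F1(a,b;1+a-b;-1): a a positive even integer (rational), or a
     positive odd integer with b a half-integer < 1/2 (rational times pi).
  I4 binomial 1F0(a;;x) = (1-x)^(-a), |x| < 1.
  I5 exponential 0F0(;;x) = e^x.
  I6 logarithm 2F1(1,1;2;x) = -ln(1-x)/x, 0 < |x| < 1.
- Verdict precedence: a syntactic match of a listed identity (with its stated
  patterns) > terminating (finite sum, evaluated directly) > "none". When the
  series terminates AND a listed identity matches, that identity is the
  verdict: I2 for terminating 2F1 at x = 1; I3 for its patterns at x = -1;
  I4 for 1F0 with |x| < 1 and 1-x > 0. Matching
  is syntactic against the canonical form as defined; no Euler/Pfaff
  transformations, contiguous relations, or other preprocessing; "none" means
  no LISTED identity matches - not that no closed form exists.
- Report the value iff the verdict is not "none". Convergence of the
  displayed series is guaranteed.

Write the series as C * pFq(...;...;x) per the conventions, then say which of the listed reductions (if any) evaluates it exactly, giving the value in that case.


At argument 9/7: a 1F0 with upper {-10}, lower {-}, scaled by C = 5/7. Verdict: terminating. (-10)_k vanishes past k = 10, leaving a 11-term sum, computed directly. Exact value: 5120/1977326743.

Key observation: with t_0 = 5/7, the factor k^2 + 1 cancels (top and bottom), leaving C = 5/7.
Consecutive-term ratio: r(k) = (9/7) * (k-10) / [(k+1)] - rational in k, leading ratio (9/7); with t_0 = 5/7, classification follows.
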